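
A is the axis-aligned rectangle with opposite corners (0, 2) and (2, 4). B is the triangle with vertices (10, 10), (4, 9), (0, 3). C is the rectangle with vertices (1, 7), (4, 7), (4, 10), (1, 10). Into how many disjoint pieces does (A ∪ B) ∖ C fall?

(A ∪ B) ∖ C is a single connected region.

1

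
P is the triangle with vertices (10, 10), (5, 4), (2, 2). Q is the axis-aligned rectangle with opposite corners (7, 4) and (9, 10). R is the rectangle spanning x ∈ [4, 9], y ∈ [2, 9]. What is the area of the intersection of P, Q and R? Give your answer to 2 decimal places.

0.80

The intersection is the polygon with vertices (7,7), (9,9), (9,8.8), (7,6.4).
By the shoelace formula its area is 0.80.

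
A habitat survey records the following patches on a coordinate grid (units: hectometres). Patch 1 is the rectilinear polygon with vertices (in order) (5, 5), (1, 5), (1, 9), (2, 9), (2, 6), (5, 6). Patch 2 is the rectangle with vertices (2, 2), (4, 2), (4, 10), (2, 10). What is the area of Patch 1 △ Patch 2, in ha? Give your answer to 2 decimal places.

19.00

|Patch 1| = 7, |Patch 2| = 16, |Patch 1∩Patch 2| = 2.
|Patch 1 △ Patch 2| = |Patch 1| + |Patch 2| − 2·|Patch 1∩Patch 2| = 7 + 16 − 4 = 19.00.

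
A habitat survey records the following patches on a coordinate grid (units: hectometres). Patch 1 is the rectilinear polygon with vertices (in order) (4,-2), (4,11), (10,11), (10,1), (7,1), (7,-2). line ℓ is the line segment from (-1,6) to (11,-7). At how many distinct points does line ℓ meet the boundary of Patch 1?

The segment meets the boundary at (6.385,-2), (4,0.583).

2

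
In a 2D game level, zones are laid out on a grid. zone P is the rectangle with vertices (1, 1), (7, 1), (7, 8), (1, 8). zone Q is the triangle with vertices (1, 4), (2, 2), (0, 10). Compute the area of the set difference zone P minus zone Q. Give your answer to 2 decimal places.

|zone P| = 42, |zone P∩zone Q| = 1.
|zone P ∖ zone Q| = |zone P| − |zone P∩zone Q| = 42 − 1 = 41.00.

41.00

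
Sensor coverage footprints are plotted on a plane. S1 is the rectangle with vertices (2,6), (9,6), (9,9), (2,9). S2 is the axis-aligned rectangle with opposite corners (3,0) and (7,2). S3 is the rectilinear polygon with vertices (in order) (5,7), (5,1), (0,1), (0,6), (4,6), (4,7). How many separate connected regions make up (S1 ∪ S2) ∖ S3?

(S1 ∪ S2) ∖ S3 splits into 2 disjoint pieces (area 20, area 6).

2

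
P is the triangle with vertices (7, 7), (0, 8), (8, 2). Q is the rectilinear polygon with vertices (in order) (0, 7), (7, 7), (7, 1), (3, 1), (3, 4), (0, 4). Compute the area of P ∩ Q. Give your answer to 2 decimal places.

The intersection is the polygon with vertices (1.333,7), (7,7), (7,2.75).
By the shoelace formula its area is 12.04.

12.04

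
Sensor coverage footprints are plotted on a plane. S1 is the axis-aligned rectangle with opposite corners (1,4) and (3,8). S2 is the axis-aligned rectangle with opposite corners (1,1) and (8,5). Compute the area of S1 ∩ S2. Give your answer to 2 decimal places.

2.00

|S1∩S2|: x∈[1,3], y∈[4,5] → 2·1 = 2.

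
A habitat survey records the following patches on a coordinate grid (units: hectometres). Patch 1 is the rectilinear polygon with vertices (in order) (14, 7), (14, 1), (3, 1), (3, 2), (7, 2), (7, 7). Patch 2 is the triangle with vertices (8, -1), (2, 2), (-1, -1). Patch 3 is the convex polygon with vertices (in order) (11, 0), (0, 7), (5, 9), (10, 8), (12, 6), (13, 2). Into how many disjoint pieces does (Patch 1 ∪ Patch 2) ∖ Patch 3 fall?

(Patch 1 ∪ Patch 2) ∖ Patch 3 splits into 2 disjoint pieces (area 10, area 19.1266).

2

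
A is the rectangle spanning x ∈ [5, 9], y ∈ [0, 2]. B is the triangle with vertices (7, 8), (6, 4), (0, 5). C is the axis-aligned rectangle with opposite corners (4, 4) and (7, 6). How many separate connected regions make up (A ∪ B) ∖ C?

2

(A ∪ B) ∖ C splits into 2 disjoint pieces (area 8, area 8.3333).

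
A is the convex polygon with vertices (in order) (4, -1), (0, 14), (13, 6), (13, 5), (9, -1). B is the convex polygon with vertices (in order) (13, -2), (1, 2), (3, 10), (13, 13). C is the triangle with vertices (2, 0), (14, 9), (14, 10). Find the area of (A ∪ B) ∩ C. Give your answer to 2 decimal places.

The region (A ∪ B) ∩ C is the polygon with vertices (13,8.25), (3.444,1.083), (3.418,1.182), (13,9.167).
By the shoelace formula its area is 4.96.

4.96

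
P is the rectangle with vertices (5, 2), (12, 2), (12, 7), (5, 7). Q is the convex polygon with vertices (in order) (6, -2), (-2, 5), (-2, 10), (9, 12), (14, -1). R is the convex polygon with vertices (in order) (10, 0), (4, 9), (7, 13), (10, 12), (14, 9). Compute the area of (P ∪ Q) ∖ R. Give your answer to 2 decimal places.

99.87

|P ∪ Q| = 150.0077.
|(P ∪ Q) ∩ R| = 50.1366.
|(P ∪ Q) ∖ R| = 150.0077 − 50.1366 = 99.87.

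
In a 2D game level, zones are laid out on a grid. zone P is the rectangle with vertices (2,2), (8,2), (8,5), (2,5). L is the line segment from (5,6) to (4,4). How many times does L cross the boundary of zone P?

1

The segment meets the boundary at (4.5,5).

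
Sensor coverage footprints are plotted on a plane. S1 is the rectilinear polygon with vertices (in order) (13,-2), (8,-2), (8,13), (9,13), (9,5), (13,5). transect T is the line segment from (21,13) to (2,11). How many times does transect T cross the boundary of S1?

2

The segment meets the boundary at (8,11.632), (9,11.737).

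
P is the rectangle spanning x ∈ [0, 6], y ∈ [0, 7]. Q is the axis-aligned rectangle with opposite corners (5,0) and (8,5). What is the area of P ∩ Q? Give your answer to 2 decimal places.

5.00

|P∩Q|: x∈[5,6], y∈[0,5] → 1·5 = 5.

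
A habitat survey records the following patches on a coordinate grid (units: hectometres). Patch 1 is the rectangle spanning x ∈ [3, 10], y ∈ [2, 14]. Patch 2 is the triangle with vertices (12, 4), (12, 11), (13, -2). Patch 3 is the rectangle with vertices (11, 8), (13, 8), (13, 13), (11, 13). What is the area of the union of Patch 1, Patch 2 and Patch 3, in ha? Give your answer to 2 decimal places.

97.15

By inclusion–exclusion:
Individual areas: |Patch 1| = 84, |Patch 2| = 3.5, |Patch 3| = 10.
|Patch 1∩Patch 2| = 0.
|Patch 1∩Patch 3| = 0 (no overlap).
|Patch 2∩Patch 3| = 0.3462.
|Patch 1∩Patch 2∩Patch 3| = 0.
|Patch 1 ∪ Patch 2 ∪ Patch 3| = 97.5 − 0.3462 + 0 = 97.15.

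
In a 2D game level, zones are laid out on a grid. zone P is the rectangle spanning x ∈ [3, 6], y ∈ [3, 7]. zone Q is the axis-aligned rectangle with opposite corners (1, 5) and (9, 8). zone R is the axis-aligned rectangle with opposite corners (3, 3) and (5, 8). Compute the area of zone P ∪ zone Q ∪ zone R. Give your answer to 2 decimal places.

30.00

By inclusion–exclusion:
Individual areas: |zone P| = 12, |zone Q| = 24, |zone R| = 10.
|zone P∩zone Q|: x∈[3,6], y∈[5,7] → 3·2 = 6.
|zone P∩zone R|: x∈[3,5], y∈[3,7] → 2·4 = 8.
|zone Q∩zone R|: x∈[3,5], y∈[5,8] → 2·3 = 6.
|zone P∩zone Q∩zone R| = 4.
|zone P ∪ zone Q ∪ zone R| = 46 − 20 + 4 = 30.00.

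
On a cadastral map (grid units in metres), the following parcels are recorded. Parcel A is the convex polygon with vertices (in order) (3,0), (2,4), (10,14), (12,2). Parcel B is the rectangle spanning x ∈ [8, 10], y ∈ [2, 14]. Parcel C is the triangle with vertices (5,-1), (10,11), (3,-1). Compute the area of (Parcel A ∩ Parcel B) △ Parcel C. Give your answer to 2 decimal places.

30.76

|Parcel A ∩ Parcel B| = 21.5.
|(Parcel A ∩ Parcel B) ∩ Parcel C| = 1.3714.
|(Parcel A ∩ Parcel B) △ Parcel C| = 21.5 + 12 − 2.7429 = 30.76.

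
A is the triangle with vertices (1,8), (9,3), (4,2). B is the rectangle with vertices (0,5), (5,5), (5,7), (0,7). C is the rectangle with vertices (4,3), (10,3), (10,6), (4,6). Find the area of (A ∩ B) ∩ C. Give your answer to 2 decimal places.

The region (A ∩ B) ∩ C is the polygon with vertices (5,5), (4,5), (4,6), (4.2,6), (5,5.5).
By the shoelace formula its area is 0.80.

0.80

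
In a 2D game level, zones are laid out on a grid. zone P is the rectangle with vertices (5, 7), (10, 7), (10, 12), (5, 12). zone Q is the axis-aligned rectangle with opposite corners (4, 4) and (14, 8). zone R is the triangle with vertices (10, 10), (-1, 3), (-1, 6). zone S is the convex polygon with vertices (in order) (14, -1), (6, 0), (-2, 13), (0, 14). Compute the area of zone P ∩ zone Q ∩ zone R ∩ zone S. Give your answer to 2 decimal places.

The intersection is the polygon with vertices (5,8), (5.6,8), (6.068,7.498), (5.286,7), (5,7).
By the shoelace formula its area is 0.76.

0.76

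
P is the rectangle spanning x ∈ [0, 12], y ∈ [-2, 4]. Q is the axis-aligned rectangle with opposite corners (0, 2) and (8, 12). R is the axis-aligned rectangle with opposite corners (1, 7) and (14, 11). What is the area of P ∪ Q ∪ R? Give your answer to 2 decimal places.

By inclusion–exclusion:
Individual areas: |P| = 72, |Q| = 80, |R| = 52.
|P∩Q|: x∈[0,8], y∈[2,4] → 8·2 = 16.
|P∩R| = 0 (no overlap).
|Q∩R|: x∈[1,8], y∈[7,11] → 7·4 = 28.
|P∩Q∩R| = 0.
|P ∪ Q ∪ R| = 204 − 44 + 0 = 160.00.

160.00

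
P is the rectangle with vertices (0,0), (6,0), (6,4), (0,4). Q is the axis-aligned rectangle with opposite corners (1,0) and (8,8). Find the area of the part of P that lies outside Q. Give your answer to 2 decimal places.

4.00

|P∩Q|: x∈[1,6], y∈[0,4] → 5·4 = 20.
|P| = 24.
|P ∖ Q| = |P| − |P∩Q| = 24 − 20 = 4.00.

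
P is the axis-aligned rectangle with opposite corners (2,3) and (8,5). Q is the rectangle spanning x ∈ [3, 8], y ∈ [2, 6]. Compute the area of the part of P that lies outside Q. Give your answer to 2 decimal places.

|P∩Q|: x∈[3,8], y∈[3,5] → 5·2 = 10.
|P| = 12.
|P ∖ Q| = |P| − |P∩Q| = 12 − 10 = 2.00.

2.00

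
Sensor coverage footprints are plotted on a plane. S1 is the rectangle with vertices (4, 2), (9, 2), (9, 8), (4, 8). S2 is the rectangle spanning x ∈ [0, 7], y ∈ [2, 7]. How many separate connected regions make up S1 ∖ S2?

S1 ∖ S2 is a single connected region.

1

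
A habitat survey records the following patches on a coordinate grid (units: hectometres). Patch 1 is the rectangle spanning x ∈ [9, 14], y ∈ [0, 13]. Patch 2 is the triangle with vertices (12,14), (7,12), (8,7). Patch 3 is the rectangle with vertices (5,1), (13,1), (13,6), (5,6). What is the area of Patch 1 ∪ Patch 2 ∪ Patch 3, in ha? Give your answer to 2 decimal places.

By inclusion–exclusion:
Individual areas: |Patch 1| = 65, |Patch 2| = 13.5, |Patch 3| = 40.
|Patch 1∩Patch 2| = 5.1107.
|Patch 1∩Patch 3|: x∈[9,13], y∈[1,6] → 4·5 = 20.
|Patch 2∩Patch 3| = 0.
|Patch 1∩Patch 2∩Patch 3| = 0.
|Patch 1 ∪ Patch 2 ∪ Patch 3| = 118.5 − 25.1107 + 0 = 93.39.

93.39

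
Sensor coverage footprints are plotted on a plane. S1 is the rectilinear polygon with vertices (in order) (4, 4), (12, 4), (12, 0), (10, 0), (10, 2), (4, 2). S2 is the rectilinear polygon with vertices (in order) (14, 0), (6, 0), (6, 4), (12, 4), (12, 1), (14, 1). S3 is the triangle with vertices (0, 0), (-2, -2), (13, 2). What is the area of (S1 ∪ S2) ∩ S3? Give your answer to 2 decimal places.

The region (S1 ∪ S2) ∩ S3 is the polygon with vertices (12,1.733), (6,0.133), (6,0.923), (12,1.846).
By the shoelace formula its area is 2.71.

2.71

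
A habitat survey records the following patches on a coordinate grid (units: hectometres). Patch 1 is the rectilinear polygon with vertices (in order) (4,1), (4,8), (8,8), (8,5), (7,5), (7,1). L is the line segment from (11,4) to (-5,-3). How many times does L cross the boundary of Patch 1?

The segment meets the boundary at (7,2.25), (4.143,1).

2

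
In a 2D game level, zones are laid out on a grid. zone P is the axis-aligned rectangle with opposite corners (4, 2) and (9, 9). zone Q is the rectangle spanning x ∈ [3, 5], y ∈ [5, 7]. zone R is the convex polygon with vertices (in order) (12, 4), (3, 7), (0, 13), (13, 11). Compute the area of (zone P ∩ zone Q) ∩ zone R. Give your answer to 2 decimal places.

0.50

The region (zone P ∩ zone Q) ∩ zone R is the polygon with vertices (5,7), (5,6.333), (4,6.667), (4,7).
By the shoelace formula its area is 0.50.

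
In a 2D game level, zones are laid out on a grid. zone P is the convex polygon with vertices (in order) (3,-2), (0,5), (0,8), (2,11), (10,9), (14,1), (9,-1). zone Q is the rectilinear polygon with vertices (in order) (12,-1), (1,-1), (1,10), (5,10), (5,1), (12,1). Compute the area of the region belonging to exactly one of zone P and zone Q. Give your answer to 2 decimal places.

|zone P| = 123.5, |zone Q| = 58, |zone P∩zone Q| = 53.2357.
|zone P △ zone Q| = |zone P| + |zone Q| − 2·|zone P∩zone Q| = 123.5 + 58 − 106.4714 = 75.03.

75.03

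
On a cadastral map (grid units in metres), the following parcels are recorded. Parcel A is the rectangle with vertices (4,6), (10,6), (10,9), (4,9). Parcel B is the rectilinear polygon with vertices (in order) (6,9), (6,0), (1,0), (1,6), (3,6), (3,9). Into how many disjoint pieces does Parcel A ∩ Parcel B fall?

Parcel A ∩ Parcel B is a single connected region.

1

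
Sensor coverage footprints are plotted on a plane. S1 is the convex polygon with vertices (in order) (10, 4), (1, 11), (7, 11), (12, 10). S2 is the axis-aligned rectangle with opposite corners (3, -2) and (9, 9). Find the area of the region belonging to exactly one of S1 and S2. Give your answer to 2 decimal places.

|S1| = 37, |S2| = 66, |S1∩S2| = 11.4603.
|S1 △ S2| = |S1| + |S2| − 2·|S1∩S2| = 37 + 66 − 22.9206 = 80.08.

80.08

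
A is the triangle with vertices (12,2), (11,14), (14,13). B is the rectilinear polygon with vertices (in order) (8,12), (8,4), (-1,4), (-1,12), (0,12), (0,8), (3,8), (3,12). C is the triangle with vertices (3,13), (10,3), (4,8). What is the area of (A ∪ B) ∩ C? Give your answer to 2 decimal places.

The region (A ∪ B) ∩ C is the polygon with vertices (8,4.667), (4,8), (3.2,12), (3.7,12), (8,5.857).
By the shoelace formula its area is 11.06.

11.06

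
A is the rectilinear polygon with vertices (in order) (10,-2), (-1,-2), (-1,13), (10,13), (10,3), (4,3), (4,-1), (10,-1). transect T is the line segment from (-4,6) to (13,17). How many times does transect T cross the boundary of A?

2

The segment meets the boundary at (6.818,13), (-1,7.941).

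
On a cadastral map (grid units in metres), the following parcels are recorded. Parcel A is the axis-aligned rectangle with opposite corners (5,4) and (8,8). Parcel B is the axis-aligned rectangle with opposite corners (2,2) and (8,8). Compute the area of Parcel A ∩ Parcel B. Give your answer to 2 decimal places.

|Parcel A∩Parcel B|: x∈[5,8], y∈[4,8] → 3·4 = 12.

12.00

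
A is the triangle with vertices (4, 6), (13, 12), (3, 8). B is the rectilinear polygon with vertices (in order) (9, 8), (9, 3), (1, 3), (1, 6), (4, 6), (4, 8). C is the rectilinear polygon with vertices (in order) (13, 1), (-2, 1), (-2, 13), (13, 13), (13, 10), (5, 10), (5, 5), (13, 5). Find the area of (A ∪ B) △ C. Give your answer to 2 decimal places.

131.40

|A ∪ B| = 43.
|(A ∪ B) ∩ C| = 25.8.
|(A ∪ B) △ C| = 43 + 140 − 51.6 = 131.40.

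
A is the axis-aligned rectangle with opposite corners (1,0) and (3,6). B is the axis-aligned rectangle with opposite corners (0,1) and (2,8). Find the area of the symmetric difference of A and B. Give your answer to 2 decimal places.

|A∩B|: x∈[1,2], y∈[1,6] → 1·5 = 5.
|A △ B| = |A| + |B| − 2·|A∩B| = 12 + 14 − 10 = 16.00.

16.00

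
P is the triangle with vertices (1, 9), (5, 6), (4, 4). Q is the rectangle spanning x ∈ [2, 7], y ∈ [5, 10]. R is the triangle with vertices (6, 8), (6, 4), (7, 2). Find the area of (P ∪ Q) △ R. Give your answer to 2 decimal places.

26.51

|P ∪ Q| = 26.0083.
|(P ∪ Q) ∩ R| = 0.75.
|(P ∪ Q) △ R| = 26.0083 + 2 − 1.5 = 26.51.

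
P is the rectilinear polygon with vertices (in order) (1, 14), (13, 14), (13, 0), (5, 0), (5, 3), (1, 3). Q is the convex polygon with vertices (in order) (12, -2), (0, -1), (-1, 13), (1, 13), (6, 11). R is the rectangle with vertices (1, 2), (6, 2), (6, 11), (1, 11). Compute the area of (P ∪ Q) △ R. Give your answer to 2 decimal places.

|P ∪ Q| = 205.0769.
|(P ∪ Q) ∩ R| = 45.
|(P ∪ Q) △ R| = 205.0769 + 45 − 90 = 160.08.

160.08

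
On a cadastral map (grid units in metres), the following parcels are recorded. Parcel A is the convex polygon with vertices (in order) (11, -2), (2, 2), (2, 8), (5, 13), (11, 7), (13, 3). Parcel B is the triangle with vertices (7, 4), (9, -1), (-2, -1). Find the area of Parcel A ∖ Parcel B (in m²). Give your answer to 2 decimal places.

87.27

|Parcel A| = 100.5, |Parcel A∩Parcel B| = 13.233.
|Parcel A ∖ Parcel B| = |Parcel A| − |Parcel A∩Parcel B| = 100.5 − 13.233 = 87.27.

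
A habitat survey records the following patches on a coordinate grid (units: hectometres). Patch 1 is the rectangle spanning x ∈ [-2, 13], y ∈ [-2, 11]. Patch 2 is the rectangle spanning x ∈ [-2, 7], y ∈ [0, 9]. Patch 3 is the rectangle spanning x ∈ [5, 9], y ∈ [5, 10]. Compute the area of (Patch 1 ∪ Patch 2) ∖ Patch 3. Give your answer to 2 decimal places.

175.00

|Patch 1 ∪ Patch 2| = 195.
|(Patch 1 ∪ Patch 2) ∩ Patch 3| = 20.
|(Patch 1 ∪ Patch 2) ∖ Patch 3| = 195 − 20 = 175.00.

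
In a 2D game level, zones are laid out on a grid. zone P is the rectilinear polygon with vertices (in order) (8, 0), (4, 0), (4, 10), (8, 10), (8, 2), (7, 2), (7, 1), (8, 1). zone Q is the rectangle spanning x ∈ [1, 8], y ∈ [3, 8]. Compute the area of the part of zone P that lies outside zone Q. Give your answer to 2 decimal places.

|zone P| = 39, |zone P∩zone Q| = 20.
|zone P ∖ zone Q| = |zone P| − |zone P∩zone Q| = 39 − 20 = 19.00.

19.00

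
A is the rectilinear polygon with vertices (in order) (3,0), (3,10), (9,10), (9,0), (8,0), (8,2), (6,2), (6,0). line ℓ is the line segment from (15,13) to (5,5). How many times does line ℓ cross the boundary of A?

1

The segment meets the boundary at (9,8.2).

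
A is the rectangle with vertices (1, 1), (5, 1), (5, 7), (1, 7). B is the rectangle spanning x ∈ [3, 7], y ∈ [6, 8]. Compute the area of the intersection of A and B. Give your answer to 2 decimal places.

2.00

|A∩B|: x∈[3,5], y∈[6,7] → 2·1 = 2.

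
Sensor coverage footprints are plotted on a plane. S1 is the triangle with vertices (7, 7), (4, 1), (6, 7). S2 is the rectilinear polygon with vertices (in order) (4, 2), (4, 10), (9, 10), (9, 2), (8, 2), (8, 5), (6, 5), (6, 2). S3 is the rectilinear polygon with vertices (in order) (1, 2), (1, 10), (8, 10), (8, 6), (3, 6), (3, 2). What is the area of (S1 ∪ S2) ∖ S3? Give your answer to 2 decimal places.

|S1 ∪ S2| = 34.0833.
|(S1 ∪ S2) ∩ S3| = 16.
|(S1 ∪ S2) ∖ S3| = 34.0833 − 16 = 18.08.

18.08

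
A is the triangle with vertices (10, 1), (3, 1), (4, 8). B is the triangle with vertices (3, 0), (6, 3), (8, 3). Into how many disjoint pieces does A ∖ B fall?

A ∖ B is a single connected region.

1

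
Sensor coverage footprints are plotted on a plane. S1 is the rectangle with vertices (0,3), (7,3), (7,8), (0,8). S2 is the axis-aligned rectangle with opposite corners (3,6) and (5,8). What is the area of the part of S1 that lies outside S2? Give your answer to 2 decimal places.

|S1∩S2|: x∈[3,5], y∈[6,8] → 2·2 = 4.
|S1| = 35.
|S1 ∖ S2| = |S1| − |S1∩S2| = 35 − 4 = 31.00.

31.00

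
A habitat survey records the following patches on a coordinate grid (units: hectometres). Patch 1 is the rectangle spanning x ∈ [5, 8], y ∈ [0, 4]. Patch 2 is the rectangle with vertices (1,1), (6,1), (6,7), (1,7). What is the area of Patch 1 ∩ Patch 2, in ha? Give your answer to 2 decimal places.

|Patch 1∩Patch 2|: x∈[5,6], y∈[1,4] → 1·3 = 3.

3.00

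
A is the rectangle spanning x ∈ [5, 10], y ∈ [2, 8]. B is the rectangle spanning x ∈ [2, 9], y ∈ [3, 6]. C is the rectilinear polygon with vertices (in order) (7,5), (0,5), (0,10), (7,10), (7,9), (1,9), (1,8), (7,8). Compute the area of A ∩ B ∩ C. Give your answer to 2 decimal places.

2.00

The intersection is the polygon with vertices (7,6), (7,5), (5,5), (5,6).
By the shoelace formula its area is 2.00.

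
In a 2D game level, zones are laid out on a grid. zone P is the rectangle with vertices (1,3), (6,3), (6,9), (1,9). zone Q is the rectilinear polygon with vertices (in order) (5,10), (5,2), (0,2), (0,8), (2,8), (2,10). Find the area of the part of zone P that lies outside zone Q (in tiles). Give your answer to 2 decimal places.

|zone P| = 30, |zone P∩zone Q| = 23.
|zone P ∖ zone Q| = |zone P| − |zone P∩zone Q| = 30 − 23 = 7.00.

7.00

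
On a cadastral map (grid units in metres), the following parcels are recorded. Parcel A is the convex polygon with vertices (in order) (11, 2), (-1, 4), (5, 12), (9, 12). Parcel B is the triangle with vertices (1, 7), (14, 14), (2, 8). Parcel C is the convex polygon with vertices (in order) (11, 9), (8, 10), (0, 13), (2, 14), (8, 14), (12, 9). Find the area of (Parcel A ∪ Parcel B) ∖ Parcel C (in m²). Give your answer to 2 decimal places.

67.16

|Parcel A ∪ Parcel B| = 74.557.
|(Parcel A ∪ Parcel B) ∩ Parcel C| = 7.4012.
|(Parcel A ∪ Parcel B) ∖ Parcel C| = 74.557 − 7.4012 = 67.16.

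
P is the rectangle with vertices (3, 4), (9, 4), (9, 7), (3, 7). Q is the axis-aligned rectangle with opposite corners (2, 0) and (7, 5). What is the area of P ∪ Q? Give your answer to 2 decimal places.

By inclusion–exclusion:
Individual areas: |P| = 18, |Q| = 25.
|P∩Q|: x∈[3,7], y∈[4,5] → 4·1 = 4.
|P ∪ Q| = 43 − 4 = 39.00.

39.00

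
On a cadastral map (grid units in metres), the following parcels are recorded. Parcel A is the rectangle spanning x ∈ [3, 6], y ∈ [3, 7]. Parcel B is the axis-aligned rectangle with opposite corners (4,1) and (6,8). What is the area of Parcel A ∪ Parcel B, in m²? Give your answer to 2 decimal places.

By inclusion–exclusion:
Individual areas: |Parcel A| = 12, |Parcel B| = 14.
|Parcel A∩Parcel B|: x∈[4,6], y∈[3,7] → 2·4 = 8.
|Parcel A ∪ Parcel B| = 26 − 8 = 18.00.

18.00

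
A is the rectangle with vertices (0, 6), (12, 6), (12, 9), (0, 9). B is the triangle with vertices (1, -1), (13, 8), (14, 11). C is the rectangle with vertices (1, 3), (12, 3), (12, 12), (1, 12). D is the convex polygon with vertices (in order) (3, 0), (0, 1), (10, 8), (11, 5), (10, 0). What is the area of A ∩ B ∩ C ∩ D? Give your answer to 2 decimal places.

The intersection is the polygon with vertices (10.333,6), (8.583,6), (10.177,7.471), (10.6,6.2).
By the shoelace formula its area is 1.50.

1.50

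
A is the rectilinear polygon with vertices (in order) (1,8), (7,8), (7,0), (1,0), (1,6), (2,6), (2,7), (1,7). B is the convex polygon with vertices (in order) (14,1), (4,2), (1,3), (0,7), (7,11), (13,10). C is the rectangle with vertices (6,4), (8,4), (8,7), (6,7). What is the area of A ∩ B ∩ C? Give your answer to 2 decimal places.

3.00

The intersection is the polygon with vertices (7,4), (6,4), (6,7), (7,7).
By the shoelace formula its area is 3.00.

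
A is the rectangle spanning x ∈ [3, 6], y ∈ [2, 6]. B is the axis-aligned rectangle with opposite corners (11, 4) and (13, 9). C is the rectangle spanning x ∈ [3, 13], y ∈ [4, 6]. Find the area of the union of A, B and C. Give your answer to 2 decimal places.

By inclusion–exclusion:
Individual areas: |A| = 12, |B| = 10, |C| = 20.
|A∩B| = 0 (no overlap).
|A∩C|: x∈[3,6], y∈[4,6] → 3·2 = 6.
|B∩C|: x∈[11,13], y∈[4,6] → 2·2 = 4.
|A∩B∩C| = 0.
|A ∪ B ∪ C| = 42 − 10 + 0 = 32.00.

32.00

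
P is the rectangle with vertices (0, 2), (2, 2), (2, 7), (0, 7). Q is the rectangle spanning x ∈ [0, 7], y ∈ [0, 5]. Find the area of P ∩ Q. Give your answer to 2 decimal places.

|P∩Q|: x∈[0,2], y∈[2,5] → 2·3 = 6.

6.00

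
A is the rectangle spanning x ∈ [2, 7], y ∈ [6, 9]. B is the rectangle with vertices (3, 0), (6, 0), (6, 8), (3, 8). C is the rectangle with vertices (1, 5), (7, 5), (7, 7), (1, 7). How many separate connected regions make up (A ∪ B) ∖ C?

2

(A ∪ B) ∖ C splits into 2 disjoint pieces (area 10, area 15).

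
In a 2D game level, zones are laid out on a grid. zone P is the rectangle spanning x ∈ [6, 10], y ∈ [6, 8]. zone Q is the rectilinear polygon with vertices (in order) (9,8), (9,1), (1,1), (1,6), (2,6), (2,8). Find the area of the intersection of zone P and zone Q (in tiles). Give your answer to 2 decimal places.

6.00

The intersection is the polygon with vertices (9,8), (9,6), (6,6), (6,8).
By the shoelace formula its area is 6.00.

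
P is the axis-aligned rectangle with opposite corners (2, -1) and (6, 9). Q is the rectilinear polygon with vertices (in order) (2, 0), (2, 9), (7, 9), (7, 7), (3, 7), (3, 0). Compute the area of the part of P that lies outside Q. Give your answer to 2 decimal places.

|P| = 40, |P∩Q| = 15.
|P ∖ Q| = |P| − |P∩Q| = 40 − 15 = 25.00.

25.00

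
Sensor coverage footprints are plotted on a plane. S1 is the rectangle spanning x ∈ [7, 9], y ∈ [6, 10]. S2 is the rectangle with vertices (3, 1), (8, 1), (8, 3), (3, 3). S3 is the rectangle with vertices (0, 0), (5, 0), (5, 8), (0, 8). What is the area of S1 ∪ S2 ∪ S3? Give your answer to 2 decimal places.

54.00

By inclusion–exclusion:
Individual areas: |S1| = 8, |S2| = 10, |S3| = 40.
|S1∩S2| = 0 (no overlap).
|S1∩S3| = 0 (no overlap).
|S2∩S3|: x∈[3,5], y∈[1,3] → 2·2 = 4.
|S1∩S2∩S3| = 0.
|S1 ∪ S2 ∪ S3| = 58 − 4 + 0 = 54.00.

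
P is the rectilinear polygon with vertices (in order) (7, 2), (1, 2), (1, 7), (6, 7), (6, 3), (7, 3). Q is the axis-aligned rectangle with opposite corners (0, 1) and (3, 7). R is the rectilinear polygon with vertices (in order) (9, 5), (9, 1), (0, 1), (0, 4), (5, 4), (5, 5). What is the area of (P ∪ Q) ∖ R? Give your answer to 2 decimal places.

17.00

|P ∪ Q| = 34.
|(P ∪ Q) ∩ R| = 17.
|(P ∪ Q) ∖ R| = 34 − 17 = 17.00.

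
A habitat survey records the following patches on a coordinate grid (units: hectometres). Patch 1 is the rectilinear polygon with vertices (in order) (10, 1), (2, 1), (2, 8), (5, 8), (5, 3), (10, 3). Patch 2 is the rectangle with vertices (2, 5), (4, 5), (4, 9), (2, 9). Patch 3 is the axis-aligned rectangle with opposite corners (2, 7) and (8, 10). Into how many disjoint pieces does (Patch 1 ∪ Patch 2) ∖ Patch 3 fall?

(Patch 1 ∪ Patch 2) ∖ Patch 3 is a single connected region.

1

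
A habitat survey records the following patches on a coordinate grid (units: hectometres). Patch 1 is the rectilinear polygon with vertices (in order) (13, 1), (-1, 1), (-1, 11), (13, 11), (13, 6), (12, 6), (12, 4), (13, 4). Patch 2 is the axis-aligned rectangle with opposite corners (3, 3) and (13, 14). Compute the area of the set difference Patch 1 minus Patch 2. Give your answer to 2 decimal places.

|Patch 1| = 138, |Patch 1∩Patch 2| = 78.
|Patch 1 ∖ Patch 2| = |Patch 1| − |Patch 1∩Patch 2| = 138 − 78 = 60.00.

60.00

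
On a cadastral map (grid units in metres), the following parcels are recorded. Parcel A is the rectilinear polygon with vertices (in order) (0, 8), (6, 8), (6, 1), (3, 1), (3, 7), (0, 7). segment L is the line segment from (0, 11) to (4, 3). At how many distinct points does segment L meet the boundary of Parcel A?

3

The segment meets the boundary at (3,5), (2,7), (1.5,8).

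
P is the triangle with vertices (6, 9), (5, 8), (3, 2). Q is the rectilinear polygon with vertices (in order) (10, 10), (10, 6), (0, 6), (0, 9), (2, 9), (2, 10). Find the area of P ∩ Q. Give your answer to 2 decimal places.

1.24

The intersection is the polygon with vertices (5,8), (6,9), (4.714,6), (4.333,6).
By the shoelace formula its area is 1.24.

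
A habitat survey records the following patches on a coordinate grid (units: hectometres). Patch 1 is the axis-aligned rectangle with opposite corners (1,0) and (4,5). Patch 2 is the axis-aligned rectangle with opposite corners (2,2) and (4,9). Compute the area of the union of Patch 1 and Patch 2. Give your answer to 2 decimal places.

By inclusion–exclusion:
Individual areas: |Patch 1| = 15, |Patch 2| = 14.
|Patch 1∩Patch 2|: x∈[2,4], y∈[2,5] → 2·3 = 6.
|Patch 1 ∪ Patch 2| = 29 − 6 = 23.00.

23.00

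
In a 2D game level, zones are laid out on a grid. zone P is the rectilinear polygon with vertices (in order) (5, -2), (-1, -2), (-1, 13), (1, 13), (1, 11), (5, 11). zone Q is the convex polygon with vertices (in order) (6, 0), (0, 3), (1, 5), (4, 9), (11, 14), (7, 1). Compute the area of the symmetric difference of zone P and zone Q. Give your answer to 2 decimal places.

96.79

|zone P| = 82, |zone Q| = 66, |zone P∩zone Q| = 25.6071.
|zone P △ zone Q| = |zone P| + |zone Q| − 2·|zone P∩zone Q| = 82 + 66 − 51.2143 = 96.79.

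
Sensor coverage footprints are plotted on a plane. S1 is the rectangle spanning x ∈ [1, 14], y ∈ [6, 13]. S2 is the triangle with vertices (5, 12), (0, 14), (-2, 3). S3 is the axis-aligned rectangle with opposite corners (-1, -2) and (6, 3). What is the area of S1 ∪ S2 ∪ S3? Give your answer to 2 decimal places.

142.46

By inclusion–exclusion:
Individual areas: |S1| = 91, |S2| = 29.5, |S3| = 35.
|S1∩S2| = 13.0357.
|S1∩S3| = 0 (no overlap).
|S2∩S3| = 0.
|S1∩S2∩S3| = 0.
|S1 ∪ S2 ∪ S3| = 155.5 − 13.0357 + 0 = 142.46.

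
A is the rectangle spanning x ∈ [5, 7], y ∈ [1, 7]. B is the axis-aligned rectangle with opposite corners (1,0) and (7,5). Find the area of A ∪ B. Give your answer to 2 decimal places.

By inclusion–exclusion:
Individual areas: |A| = 12, |B| = 30.
|A∩B|: x∈[5,7], y∈[1,5] → 2·4 = 8.
|A ∪ B| = 42 − 8 = 34.00.

34.00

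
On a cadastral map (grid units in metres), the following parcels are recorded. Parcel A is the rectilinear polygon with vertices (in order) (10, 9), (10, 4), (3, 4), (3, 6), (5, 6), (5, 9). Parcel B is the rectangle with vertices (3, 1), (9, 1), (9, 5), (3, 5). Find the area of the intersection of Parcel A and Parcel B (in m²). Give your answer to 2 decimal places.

6.00

The intersection is the polygon with vertices (3,4), (3,5), (9,5), (9,4).
By the shoelace formula its area is 6.00.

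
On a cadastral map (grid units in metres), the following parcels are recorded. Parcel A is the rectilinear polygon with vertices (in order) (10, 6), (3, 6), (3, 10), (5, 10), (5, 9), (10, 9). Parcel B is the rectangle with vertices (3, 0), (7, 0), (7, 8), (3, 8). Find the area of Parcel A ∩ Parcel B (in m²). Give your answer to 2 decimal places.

The intersection is the polygon with vertices (3,6), (3,8), (7,8), (7,6).
By the shoelace formula its area is 8.00.

8.00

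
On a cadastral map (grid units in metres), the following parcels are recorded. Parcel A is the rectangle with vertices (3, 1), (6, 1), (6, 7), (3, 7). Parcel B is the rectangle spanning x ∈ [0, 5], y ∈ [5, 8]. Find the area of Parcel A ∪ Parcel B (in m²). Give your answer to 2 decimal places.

By inclusion–exclusion:
Individual areas: |Parcel A| = 18, |Parcel B| = 15.
|Parcel A∩Parcel B|: x∈[3,5], y∈[5,7] → 2·2 = 4.
|Parcel A ∪ Parcel B| = 33 − 4 = 29.00.

29.00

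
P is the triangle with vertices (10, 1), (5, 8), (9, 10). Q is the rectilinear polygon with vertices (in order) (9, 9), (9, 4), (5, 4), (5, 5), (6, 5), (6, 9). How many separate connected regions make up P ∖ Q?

2

P ∖ Q splits into 2 disjoint pieces (area 5.7143, area 0.95).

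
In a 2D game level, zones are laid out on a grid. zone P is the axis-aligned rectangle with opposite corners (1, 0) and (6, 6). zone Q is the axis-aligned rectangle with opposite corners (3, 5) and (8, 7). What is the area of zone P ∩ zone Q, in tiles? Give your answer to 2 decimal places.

3.00

|zone P∩zone Q|: x∈[3,6], y∈[5,6] → 3·1 = 3.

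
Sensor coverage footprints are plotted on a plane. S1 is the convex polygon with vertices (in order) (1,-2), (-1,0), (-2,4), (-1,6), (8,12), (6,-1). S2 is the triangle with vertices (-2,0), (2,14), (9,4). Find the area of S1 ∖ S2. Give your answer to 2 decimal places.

33.08

|S1| = 82.5, |S1∩S2| = 49.417.
|S1 ∖ S2| = |S1| − |S1∩S2| = 82.5 − 49.417 = 33.08.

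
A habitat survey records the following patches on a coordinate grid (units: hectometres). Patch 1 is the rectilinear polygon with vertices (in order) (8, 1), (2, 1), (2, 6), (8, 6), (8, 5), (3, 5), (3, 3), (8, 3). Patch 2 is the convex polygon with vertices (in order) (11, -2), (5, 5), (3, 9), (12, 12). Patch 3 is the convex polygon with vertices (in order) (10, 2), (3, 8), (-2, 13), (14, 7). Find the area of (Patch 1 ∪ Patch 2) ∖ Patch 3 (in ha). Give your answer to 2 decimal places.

44.05

|Patch 1 ∪ Patch 2| = 82.2857.
|(Patch 1 ∪ Patch 2) ∩ Patch 3| = 38.2349.
|(Patch 1 ∪ Patch 2) ∖ Patch 3| = 82.2857 − 38.2349 = 44.05.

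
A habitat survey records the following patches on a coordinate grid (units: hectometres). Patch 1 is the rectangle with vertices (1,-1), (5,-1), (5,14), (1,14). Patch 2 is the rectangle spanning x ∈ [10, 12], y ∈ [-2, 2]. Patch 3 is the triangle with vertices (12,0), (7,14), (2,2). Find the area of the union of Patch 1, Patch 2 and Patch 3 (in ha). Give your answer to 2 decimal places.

118.41

By inclusion–exclusion:
Individual areas: |Patch 1| = 60, |Patch 2| = 8, |Patch 3| = 65.
|Patch 1∩Patch 2| = 0 (no overlap).
|Patch 1∩Patch 3| = 11.7.
|Patch 2∩Patch 3| = 2.8857.
|Patch 1∩Patch 2∩Patch 3| = 0.
|Patch 1 ∪ Patch 2 ∪ Patch 3| = 133 − 14.5857 + 0 = 118.41.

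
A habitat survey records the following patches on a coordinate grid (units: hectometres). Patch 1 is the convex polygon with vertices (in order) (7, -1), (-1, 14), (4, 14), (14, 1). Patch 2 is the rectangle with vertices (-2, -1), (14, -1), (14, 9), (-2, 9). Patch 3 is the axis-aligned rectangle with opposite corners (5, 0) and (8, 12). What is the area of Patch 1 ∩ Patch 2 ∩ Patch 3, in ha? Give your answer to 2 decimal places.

24.97

The intersection is the polygon with vertices (7.846,9), (8,8.8), (8,0), (6.467,0), (5,2.75), (5,9).
By the shoelace formula its area is 24.97.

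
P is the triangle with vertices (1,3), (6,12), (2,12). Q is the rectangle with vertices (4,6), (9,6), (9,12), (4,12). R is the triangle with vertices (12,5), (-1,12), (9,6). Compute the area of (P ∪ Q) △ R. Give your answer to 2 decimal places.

42.74

|P ∪ Q| = 44.4.
|(P ∪ Q) ∩ R| = 2.832.
|(P ∪ Q) △ R| = 44.4 + 4 − 5.6639 = 42.74.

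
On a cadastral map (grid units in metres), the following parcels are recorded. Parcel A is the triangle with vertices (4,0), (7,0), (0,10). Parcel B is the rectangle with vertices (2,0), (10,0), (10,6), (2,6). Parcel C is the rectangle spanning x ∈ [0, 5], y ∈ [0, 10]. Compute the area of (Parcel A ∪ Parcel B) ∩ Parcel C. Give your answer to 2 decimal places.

20.60

The region (Parcel A ∪ Parcel B) ∩ Parcel C is the polygon with vertices (2,0), (2,5), (0,10), (2.8,6), (5,6), (5,0), (4,0).
By the shoelace formula its area is 20.60.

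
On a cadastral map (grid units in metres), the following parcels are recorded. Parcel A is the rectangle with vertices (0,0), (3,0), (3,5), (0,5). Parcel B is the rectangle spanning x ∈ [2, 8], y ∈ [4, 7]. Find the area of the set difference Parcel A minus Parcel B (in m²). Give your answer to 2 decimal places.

14.00

|Parcel A∩Parcel B|: x∈[2,3], y∈[4,5] → 1·1 = 1.
|Parcel A| = 15.
|Parcel A ∖ Parcel B| = |Parcel A| − |Parcel A∩Parcel B| = 15 − 1 = 14.00.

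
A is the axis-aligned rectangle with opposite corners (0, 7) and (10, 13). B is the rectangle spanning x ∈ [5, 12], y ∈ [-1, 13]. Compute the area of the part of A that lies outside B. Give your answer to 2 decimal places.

|A∩B|: x∈[5,10], y∈[7,13] → 5·6 = 30.
|A| = 60.
|A ∖ B| = |A| − |A∩B| = 60 − 30 = 30.00.

30.00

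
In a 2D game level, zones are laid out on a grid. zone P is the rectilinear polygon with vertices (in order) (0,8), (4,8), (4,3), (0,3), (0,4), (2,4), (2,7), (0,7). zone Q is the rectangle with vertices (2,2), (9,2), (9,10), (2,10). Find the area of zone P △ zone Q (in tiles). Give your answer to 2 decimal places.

|zone P| = 14, |zone Q| = 56, |zone P∩zone Q| = 10.
|zone P △ zone Q| = |zone P| + |zone Q| − 2·|zone P∩zone Q| = 14 + 56 − 20 = 50.00.

50.00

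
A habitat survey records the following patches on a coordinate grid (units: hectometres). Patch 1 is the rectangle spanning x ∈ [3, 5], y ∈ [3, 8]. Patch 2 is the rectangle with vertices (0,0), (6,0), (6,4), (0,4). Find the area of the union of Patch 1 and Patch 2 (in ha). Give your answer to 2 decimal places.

By inclusion–exclusion:
Individual areas: |Patch 1| = 10, |Patch 2| = 24.
|Patch 1∩Patch 2|: x∈[3,5], y∈[3,4] → 2·1 = 2.
|Patch 1 ∪ Patch 2| = 34 − 2 = 32.00.

32.00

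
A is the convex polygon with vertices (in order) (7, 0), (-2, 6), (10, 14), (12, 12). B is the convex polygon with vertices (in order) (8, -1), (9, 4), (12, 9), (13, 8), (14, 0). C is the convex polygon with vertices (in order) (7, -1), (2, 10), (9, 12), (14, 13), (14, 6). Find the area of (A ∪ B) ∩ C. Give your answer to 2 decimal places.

|A ∪ B| = 125.5.
|(A ∪ B) ∩ C| = 76.53.

76.53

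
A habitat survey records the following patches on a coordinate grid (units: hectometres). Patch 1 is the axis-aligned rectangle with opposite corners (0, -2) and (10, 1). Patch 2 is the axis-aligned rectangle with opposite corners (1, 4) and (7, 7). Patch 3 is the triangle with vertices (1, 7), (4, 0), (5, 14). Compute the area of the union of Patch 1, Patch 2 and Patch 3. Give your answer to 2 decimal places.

By inclusion–exclusion:
Individual areas: |Patch 1| = 30, |Patch 2| = 18, |Patch 3| = 24.5.
|Patch 1∩Patch 2| = 0 (no overlap).
|Patch 1∩Patch 3| = 0.25.
|Patch 2∩Patch 3| = 8.25.
|Patch 1∩Patch 2∩Patch 3| = 0.
|Patch 1 ∪ Patch 2 ∪ Patch 3| = 72.5 − 8.5 + 0 = 64.00.

64.00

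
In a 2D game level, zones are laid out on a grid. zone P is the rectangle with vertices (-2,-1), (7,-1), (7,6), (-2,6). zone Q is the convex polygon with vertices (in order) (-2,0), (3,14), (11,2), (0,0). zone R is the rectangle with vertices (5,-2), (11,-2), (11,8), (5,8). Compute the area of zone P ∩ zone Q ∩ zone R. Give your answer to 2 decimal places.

9.82

The intersection is the polygon with vertices (7,1.273), (5,0.909), (5,6), (7,6).
By the shoelace formula its area is 9.82.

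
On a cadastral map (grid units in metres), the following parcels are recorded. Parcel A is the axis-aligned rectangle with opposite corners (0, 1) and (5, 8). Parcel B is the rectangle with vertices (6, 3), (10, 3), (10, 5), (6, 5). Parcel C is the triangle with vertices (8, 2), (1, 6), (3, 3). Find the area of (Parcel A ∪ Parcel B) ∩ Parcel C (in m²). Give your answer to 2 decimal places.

|Parcel A ∪ Parcel B| = 43.
|(Parcel A ∪ Parcel B) ∩ Parcel C| = 4.85.

4.85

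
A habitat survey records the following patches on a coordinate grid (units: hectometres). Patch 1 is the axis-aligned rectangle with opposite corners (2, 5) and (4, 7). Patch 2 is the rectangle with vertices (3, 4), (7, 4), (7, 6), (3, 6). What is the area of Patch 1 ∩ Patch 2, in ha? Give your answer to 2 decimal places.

1.00

|Patch 1∩Patch 2|: x∈[3,4], y∈[5,6] → 1·1 = 1.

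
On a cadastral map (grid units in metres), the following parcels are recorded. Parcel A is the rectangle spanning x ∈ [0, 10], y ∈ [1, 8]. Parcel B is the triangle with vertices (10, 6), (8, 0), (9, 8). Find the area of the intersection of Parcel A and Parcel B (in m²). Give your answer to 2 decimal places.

The intersection is the polygon with vertices (8.125,1), (9,8), (10,6), (8.333,1).
By the shoelace formula its area is 4.90.

4.90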